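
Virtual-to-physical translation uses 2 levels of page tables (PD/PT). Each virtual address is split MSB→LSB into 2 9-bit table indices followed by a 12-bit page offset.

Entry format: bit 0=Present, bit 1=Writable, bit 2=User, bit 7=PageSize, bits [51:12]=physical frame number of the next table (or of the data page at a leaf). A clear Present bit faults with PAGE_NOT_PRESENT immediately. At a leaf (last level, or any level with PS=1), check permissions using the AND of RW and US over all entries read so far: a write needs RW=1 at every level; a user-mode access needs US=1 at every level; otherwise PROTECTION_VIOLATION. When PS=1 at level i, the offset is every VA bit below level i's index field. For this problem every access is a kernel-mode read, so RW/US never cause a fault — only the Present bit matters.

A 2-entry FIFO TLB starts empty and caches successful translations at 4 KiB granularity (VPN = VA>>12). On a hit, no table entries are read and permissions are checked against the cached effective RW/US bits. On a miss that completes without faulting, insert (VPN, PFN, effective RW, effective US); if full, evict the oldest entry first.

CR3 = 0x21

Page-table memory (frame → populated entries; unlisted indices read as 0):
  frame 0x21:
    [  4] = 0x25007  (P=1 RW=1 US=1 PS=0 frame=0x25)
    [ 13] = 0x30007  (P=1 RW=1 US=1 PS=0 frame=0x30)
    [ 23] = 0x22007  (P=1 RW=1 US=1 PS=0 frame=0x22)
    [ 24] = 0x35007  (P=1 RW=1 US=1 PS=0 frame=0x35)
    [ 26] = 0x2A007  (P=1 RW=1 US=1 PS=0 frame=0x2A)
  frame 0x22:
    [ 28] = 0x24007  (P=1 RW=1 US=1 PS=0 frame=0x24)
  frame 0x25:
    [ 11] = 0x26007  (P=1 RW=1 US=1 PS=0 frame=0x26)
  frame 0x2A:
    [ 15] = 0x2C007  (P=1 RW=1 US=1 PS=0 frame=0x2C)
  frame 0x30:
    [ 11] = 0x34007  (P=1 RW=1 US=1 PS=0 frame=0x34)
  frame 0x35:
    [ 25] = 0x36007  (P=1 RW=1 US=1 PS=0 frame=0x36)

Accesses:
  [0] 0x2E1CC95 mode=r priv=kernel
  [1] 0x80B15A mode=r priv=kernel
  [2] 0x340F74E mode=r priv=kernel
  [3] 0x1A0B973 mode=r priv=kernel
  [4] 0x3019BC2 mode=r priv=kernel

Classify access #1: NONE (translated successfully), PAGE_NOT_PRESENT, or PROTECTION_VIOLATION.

Per-access translation:
#0 VA=0x2E1CC95 (r,kernel):
  [0] read 0x21 idx=23: raw=0x22007 flags P=1 W=1 U=1 S=0
  [1] read 0x22 idx=28: raw=0x24007 flags P=1 W=1 U=1 S=0
  ✓ 0x24C95  — 2 lookups
#1 VA=0x80B15A (r,kernel):
  [0] read 0x21 idx=4: raw=0x25007 flags P=1 W=1 U=1 S=0
  [1] read 0x25 idx=11: raw=0x26007 flags P=1 W=1 U=1 S=0
  ✓ 0x2615A  — 2 lookups
#2 VA=0x340F74E (r,kernel):
  [0] read 0x21 idx=26: raw=0x2A007 flags P=1 W=1 U=1 S=0
  [1] read 0x2A idx=15: raw=0x2C007 flags P=1 W=1 U=1 S=0
  ✓ 0x2C74E  — 2 lookups
#3 VA=0x1A0B973 (r,kernel):
  [0] read 0x21 idx=13: raw=0x30007 flags P=1 W=1 U=1 S=0
  [1] read 0x30 idx=11: raw=0x34007 flags P=1 W=1 U=1 S=0
  ✓ 0x34973  — 2 lookups
#4 VA=0x3019BC2 (r,kernel):
  [0] read 0x21 idx=24: raw=0x35007 flags P=1 W=1 U=1 S=0
  [1] read 0x35 idx=25: raw=0x36007 flags P=1 W=1 U=1 S=0
  ✓ 0x36BC2  — 2 lookups

Access #1 fault: NONE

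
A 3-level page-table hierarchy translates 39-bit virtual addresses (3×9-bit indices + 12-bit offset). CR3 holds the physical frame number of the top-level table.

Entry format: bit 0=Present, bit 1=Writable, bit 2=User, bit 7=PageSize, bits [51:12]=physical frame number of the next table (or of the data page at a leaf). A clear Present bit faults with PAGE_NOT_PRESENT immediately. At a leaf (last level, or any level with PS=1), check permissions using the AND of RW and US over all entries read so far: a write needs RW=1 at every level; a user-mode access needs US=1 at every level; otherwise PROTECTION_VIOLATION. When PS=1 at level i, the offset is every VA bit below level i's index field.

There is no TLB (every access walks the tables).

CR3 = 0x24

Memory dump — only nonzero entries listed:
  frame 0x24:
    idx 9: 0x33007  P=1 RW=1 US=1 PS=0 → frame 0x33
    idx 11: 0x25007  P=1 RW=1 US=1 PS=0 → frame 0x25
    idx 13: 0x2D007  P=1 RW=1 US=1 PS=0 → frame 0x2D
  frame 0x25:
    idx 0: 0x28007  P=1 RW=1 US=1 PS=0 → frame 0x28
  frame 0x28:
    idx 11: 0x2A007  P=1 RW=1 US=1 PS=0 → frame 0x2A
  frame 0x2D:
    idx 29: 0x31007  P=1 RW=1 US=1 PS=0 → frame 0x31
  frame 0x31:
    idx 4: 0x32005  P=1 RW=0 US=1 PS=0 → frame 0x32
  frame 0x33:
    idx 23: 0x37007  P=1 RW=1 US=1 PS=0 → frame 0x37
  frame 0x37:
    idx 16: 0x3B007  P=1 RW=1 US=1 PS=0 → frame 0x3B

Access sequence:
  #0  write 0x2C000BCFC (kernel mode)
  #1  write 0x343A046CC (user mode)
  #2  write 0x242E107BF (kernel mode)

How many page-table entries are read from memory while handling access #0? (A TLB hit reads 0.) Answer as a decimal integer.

Per-access translation:
#0 VA=0x2C000BCFC (w,kernel):
  lvl0: tbl 0x24, slot 11 ⇒ 0x25007 (P1/RW1/US1/PS0)
  lvl1: tbl 0x25, slot 0 ⇒ 0x28007 (P1/RW1/US1/PS0)
  lvl2: tbl 0x28, slot 11 ⇒ 0x2A007 (P1/RW1/US1/PS0)
  ⇒ phys 0x2ACFC  [3 reads]
#1 VA=0x343A046CC (w,user):
  lvl0: tbl 0x24, slot 13 ⇒ 0x2D007 (P1/RW1/US1/PS0)
  lvl1: tbl 0x2D, slot 29 ⇒ 0x31007 (P1/RW1/US1/PS0)
  lvl2: tbl 0x31, slot 4 ⇒ 0x32005 (P1/RW0/US1/PS0)
  ✗ PROTECTION_VIOLATION  [3 reads]
#2 VA=0x242E107BF (w,kernel):
  lvl0: tbl 0x24, slot 9 ⇒ 0x33007 (P1/RW1/US1/PS0)
  lvl1: tbl 0x33, slot 23 ⇒ 0x37007 (P1/RW1/US1/PS0)
  lvl2: tbl 0x37, slot 16 ⇒ 0x3B007 (P1/RW1/US1/PS0)
  ⇒ phys 0x3B7BF  [3 reads]

Entries read for #0: 3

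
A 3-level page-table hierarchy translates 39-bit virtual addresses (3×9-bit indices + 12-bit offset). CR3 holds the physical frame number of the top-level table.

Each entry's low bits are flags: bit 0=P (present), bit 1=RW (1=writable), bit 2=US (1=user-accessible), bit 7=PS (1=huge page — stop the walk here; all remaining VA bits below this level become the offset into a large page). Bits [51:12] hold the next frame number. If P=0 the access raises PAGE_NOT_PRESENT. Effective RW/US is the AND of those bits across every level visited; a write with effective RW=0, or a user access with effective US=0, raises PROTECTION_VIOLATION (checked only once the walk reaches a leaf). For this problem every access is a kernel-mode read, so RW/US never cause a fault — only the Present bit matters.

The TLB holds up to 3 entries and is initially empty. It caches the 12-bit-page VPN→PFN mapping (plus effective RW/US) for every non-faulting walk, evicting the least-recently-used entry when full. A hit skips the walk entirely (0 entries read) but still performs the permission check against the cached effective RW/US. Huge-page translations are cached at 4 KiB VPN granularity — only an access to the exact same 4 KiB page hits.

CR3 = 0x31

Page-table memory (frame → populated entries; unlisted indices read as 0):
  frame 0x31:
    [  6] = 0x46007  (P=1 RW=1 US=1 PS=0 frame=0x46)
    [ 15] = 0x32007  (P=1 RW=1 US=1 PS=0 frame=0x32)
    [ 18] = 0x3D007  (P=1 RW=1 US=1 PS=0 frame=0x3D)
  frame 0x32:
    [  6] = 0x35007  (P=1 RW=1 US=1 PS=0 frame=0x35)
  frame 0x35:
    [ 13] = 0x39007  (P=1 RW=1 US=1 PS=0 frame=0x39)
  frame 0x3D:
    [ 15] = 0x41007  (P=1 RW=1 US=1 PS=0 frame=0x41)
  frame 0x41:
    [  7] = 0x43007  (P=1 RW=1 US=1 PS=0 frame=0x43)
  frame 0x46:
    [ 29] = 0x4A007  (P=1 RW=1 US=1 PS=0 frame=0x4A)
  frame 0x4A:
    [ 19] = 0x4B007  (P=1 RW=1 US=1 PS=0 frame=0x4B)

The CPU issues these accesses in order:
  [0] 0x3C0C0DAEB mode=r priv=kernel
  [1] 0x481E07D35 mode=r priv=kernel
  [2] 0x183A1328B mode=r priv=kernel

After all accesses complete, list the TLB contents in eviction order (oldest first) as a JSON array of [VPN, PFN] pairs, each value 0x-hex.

Walk each access:
#0 VA=0x3C0C0DAEB (r,kernel):
  L0: frame=0x31 idx=15 entry=0x32007 [P=1 RW=1 US=1 PS=0]
  L1: frame=0x32 idx=6 entry=0x35007 [P=1 RW=1 US=1 PS=0]
  L2: frame=0x35 idx=13 entry=0x39007 [P=1 RW=1 US=1 PS=0]
  ✓ 0x39AEB  — 3 lookups
#1 VA=0x481E07D35 (r,kernel):
  L0: frame=0x31 idx=18 entry=0x3D007 [P=1 RW=1 US=1 PS=0]
  L1: frame=0x3D idx=15 entry=0x41007 [P=1 RW=1 US=1 PS=0]
  L2: frame=0x41 idx=7 entry=0x43007 [P=1 RW=1 US=1 PS=0]
  ✓ 0x43D35  — 3 lookups
#2 VA=0x183A1328B (r,kernel):
  L0: frame=0x31 idx=6 entry=0x46007 [P=1 RW=1 US=1 PS=0]
  L1: frame=0x46 idx=29 entry=0x4A007 [P=1 RW=1 US=1 PS=0]
  L2: frame=0x4A idx=19 entry=0x4B007 [P=1 RW=1 US=1 PS=0]
  ✓ 0x4B28B  — 3 lookups

TLB: [["0x3C0C0D", "0x39"], ["0x481E07", "0x43"], ["0x183A13", "0x4B"]]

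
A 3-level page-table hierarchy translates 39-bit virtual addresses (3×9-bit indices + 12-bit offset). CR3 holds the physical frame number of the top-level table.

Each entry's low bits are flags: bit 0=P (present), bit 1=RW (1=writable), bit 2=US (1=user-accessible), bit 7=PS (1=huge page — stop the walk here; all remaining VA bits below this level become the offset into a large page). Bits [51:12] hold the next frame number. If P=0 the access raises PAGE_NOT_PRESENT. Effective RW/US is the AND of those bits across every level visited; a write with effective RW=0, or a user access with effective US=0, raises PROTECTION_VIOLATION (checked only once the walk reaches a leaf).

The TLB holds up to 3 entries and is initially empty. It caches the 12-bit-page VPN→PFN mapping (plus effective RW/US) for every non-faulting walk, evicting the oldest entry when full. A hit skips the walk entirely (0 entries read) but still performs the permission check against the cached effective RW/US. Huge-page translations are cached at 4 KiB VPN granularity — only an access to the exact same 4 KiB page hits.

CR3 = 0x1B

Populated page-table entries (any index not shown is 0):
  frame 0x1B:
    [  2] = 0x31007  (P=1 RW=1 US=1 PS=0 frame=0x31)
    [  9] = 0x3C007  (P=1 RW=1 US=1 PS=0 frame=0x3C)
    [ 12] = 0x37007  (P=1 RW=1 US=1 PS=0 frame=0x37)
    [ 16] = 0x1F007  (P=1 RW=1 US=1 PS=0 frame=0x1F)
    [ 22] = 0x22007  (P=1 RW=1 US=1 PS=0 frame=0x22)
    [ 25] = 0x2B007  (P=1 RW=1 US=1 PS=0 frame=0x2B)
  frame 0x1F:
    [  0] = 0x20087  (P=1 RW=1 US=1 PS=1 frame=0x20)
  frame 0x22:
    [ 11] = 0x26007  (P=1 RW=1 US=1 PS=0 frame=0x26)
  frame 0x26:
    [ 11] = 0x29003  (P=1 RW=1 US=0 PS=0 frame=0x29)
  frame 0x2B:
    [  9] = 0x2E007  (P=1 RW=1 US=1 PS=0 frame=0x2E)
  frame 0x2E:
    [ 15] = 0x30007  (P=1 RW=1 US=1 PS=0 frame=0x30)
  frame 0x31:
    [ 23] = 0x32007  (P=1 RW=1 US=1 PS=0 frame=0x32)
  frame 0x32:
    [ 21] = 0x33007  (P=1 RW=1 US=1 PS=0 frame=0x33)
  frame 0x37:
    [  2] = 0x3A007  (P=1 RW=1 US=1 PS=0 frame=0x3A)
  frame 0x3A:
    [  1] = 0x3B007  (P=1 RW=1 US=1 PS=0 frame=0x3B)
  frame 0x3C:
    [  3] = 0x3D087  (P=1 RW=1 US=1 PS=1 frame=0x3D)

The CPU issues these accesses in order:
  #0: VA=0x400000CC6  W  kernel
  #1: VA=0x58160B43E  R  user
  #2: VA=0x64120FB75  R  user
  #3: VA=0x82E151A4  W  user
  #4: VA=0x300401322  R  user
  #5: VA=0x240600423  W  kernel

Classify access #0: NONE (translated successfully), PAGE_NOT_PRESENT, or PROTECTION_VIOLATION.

Walk each access:
#0 VA=0x400000CC6 (w,kernel):
  lvl0: tbl 0x1B, slot 16 ⇒ 0x1F007 (P1/RW1/US1/PS0)
  lvl1: tbl 0x1F, slot 0 ⇒ 0x20087 (P1/RW1/US1/PS1)
  → PA=0x20CC6 (huge @L1)  (2 entries read)
#1 VA=0x58160B43E (r,user):
  lvl0: tbl 0x1B, slot 22 ⇒ 0x22007 (P1/RW1/US1/PS0)
  lvl1: tbl 0x22, slot 11 ⇒ 0x26007 (P1/RW1/US1/PS0)
  lvl2: tbl 0x26, slot 11 ⇒ 0x29003 (P1/RW1/US0/PS0)
  ✗ PROTECTION_VIOLATION  [3 reads]
#2 VA=0x64120FB75 (r,user):
  lvl0: tbl 0x1B, slot 25 ⇒ 0x2B007 (P1/RW1/US1/PS0)
  lvl1: tbl 0x2B, slot 9 ⇒ 0x2E007 (P1/RW1/US1/PS0)
  lvl2: tbl 0x2E, slot 15 ⇒ 0x30007 (P1/RW1/US1/PS0)
  → PA=0x30B75  (3 entries read)
#3 VA=0x82E151A4 (w,user):
  lvl0: tbl 0x1B, slot 2 ⇒ 0x31007 (P1/RW1/US1/PS0)
  lvl1: tbl 0x31, slot 23 ⇒ 0x32007 (P1/RW1/US1/PS0)
  lvl2: tbl 0x32, slot 21 ⇒ 0x33007 (P1/RW1/US1/PS0)
  → PA=0x331A4  (3 entries read)
#4 VA=0x300401322 (r,user):
  lvl0: tbl 0x1B, slot 12 ⇒ 0x37007 (P1/RW1/US1/PS0)
  lvl1: tbl 0x37, slot 2 ⇒ 0x3A007 (P1/RW1/US1/PS0)
  lvl2: tbl 0x3A, slot 1 ⇒ 0x3B007 (P1/RW1/US1/PS0)
  → PA=0x3B322  (3 entries read)
#5 VA=0x240600423 (w,kernel):
  lvl0: tbl 0x1B, slot 9 ⇒ 0x3C007 (P1/RW1/US1/PS0)
  lvl1: tbl 0x3C, slot 3 ⇒ 0x3D087 (P1/RW1/US1/PS1)
  → PA=0x3D423 (huge @L1)  (2 entries read)

Access #0 fault: NONE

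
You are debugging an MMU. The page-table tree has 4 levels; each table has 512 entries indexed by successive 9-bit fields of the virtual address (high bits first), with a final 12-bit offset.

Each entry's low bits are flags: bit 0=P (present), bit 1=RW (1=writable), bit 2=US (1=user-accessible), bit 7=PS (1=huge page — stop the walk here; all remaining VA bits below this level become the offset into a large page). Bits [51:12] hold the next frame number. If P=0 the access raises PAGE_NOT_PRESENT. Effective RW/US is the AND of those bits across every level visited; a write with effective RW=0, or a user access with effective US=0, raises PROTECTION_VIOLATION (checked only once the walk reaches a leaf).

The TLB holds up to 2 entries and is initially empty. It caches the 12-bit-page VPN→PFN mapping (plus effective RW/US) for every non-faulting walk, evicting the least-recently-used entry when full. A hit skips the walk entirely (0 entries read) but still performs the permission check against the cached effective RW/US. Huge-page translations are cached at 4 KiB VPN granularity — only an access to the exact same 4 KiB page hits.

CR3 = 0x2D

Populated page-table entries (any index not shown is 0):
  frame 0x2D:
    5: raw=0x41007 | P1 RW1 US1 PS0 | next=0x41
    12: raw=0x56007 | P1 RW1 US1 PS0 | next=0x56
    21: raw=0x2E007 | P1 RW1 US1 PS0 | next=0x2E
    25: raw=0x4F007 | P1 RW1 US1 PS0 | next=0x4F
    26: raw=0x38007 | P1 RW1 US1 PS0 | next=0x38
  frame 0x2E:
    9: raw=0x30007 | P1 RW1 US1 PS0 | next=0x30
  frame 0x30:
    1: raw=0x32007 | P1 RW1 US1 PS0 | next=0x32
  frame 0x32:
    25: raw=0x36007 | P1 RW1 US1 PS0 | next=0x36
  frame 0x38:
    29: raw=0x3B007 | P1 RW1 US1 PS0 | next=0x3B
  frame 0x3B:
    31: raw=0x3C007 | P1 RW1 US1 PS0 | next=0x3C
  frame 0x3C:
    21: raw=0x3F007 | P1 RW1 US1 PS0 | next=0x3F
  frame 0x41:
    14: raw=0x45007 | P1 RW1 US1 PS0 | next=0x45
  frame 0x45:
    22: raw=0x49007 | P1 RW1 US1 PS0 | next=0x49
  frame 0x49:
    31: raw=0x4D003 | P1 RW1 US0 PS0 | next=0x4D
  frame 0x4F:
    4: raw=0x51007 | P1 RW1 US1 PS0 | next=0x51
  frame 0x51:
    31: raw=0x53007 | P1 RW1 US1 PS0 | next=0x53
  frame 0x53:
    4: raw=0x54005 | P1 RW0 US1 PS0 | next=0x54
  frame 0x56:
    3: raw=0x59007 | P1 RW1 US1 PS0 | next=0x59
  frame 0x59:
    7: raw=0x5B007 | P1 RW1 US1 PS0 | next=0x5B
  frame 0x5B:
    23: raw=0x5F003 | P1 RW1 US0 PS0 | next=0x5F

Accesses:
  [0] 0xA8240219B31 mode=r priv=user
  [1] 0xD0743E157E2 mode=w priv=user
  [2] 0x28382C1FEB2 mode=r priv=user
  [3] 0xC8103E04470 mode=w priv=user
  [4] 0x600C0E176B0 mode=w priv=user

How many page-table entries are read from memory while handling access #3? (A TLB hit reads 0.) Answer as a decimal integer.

Trace:
#0 VA=0xA8240219B31 (r,user):
  L0 @0x2D[21] → 0x2E007  P=1,RW=1,US=1,PS=0
  L1 @0x2E[9] → 0x30007  P=1,RW=1,US=1,PS=0
  L2 @0x30[1] → 0x32007  P=1,RW=1,US=1,PS=0
  L3 @0x32[25] → 0x36007  P=1,RW=1,US=1,PS=0
  ⇒ phys 0x36B31  [4 reads]
#1 VA=0xD0743E157E2 (w,user):
  L0 @0x2D[26] → 0x38007  P=1,RW=1,US=1,PS=0
  L1 @0x38[29] → 0x3B007  P=1,RW=1,US=1,PS=0
  L2 @0x3B[31] → 0x3C007  P=1,RW=1,US=1,PS=0
  L3 @0x3C[21] → 0x3F007  P=1,RW=1,US=1,PS=0
  ⇒ phys 0x3F7E2  [4 reads]
#2 VA=0x28382C1FEB2 (r,user):
  L0 @0x2D[5] → 0x41007  P=1,RW=1,US=1,PS=0
  L1 @0x41[14] → 0x45007  P=1,RW=1,US=1,PS=0
  L2 @0x45[22] → 0x49007  P=1,RW=1,US=1,PS=0
  L3 @0x49[31] → 0x4D003  P=1,RW=1,US=0,PS=0
  → PROTECTION_VIOLATION  (4 entries read)
#3 VA=0xC8103E04470 (w,user):
  L0 @0x2D[25] → 0x4F007  P=1,RW=1,US=1,PS=0
  L1 @0x4F[4] → 0x51007  P=1,RW=1,US=1,PS=0
  L2 @0x51[31] → 0x53007  P=1,RW=1,US=1,PS=0
  L3 @0x53[4] → 0x54005  P=1,RW=0,US=1,PS=0
  → PROTECTION_VIOLATION  (4 entries read)
#4 VA=0x600C0E176B0 (w,user):
  L0 @0x2D[12] → 0x56007  P=1,RW=1,US=1,PS=0
  L1 @0x56[3] → 0x59007  P=1,RW=1,US=1,PS=0
  L2 @0x59[7] → 0x5B007  P=1,RW=1,US=1,PS=0
  L3 @0x5B[23] → 0x5F003  P=1,RW=1,US=0,PS=0
  → PROTECTION_VIOLATION  (4 entries read)

Entries read for #3: 4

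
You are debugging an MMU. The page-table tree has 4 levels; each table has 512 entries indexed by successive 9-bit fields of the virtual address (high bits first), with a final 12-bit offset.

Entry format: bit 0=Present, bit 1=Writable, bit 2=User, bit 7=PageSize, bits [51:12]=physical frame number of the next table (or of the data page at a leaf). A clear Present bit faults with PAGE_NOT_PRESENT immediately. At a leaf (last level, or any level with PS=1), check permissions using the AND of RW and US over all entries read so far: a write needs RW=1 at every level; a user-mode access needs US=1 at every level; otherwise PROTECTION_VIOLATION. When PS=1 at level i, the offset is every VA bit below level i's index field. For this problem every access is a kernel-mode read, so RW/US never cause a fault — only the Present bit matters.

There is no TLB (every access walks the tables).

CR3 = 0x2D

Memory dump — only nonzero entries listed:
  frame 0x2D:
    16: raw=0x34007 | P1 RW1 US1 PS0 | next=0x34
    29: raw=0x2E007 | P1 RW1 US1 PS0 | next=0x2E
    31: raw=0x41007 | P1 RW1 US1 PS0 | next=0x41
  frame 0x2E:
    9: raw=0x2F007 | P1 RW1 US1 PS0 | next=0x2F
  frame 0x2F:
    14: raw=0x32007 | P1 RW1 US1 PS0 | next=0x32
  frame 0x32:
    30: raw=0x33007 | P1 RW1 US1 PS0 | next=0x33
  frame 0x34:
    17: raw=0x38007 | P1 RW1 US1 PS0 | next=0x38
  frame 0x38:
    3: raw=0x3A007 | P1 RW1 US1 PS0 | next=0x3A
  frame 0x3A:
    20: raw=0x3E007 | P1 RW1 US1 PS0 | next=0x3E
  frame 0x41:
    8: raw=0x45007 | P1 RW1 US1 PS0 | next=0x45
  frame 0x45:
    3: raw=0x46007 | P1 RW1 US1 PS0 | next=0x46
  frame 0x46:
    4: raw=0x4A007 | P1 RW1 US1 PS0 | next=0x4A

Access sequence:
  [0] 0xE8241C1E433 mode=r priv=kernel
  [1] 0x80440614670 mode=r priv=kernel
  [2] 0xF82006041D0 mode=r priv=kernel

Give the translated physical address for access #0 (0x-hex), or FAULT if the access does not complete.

Walk each access:
#0 VA=0xE8241C1E433 (r,kernel):
  [0] read 0x2D idx=29: raw=0x2E007 flags P=1 W=1 U=1 S=0
  [1] read 0x2E idx=9: raw=0x2F007 flags P=1 W=1 U=1 S=0
  [2] read 0x2F idx=14: raw=0x32007 flags P=1 W=1 U=1 S=0
  [3] read 0x32 idx=30: raw=0x33007 flags P=1 W=1 U=1 S=0
  ⇒ phys 0x33433  [4 reads]
#1 VA=0x80440614670 (r,kernel):
  [0] read 0x2D idx=16: raw=0x34007 flags P=1 W=1 U=1 S=0
  [1] read 0x34 idx=17: raw=0x38007 flags P=1 W=1 U=1 S=0
  [2] read 0x38 idx=3: raw=0x3A007 flags P=1 W=1 U=1 S=0
  [3] read 0x3A idx=20: raw=0x3E007 flags P=1 W=1 U=1 S=0
  ⇒ phys 0x3E670  [4 reads]
#2 VA=0xF82006041D0 (r,kernel):
  [0] read 0x2D idx=31: raw=0x41007 flags P=1 W=1 U=1 S=0
  [1] read 0x41 idx=8: raw=0x45007 flags P=1 W=1 U=1 S=0
  [2] read 0x45 idx=3: raw=0x46007 flags P=1 W=1 U=1 S=0
  [3] read 0x46 idx=4: raw=0x4A007 flags P=1 W=1 U=1 S=0
  ⇒ phys 0x4A1D0  [4 reads]

Access #0 PA: 0x33433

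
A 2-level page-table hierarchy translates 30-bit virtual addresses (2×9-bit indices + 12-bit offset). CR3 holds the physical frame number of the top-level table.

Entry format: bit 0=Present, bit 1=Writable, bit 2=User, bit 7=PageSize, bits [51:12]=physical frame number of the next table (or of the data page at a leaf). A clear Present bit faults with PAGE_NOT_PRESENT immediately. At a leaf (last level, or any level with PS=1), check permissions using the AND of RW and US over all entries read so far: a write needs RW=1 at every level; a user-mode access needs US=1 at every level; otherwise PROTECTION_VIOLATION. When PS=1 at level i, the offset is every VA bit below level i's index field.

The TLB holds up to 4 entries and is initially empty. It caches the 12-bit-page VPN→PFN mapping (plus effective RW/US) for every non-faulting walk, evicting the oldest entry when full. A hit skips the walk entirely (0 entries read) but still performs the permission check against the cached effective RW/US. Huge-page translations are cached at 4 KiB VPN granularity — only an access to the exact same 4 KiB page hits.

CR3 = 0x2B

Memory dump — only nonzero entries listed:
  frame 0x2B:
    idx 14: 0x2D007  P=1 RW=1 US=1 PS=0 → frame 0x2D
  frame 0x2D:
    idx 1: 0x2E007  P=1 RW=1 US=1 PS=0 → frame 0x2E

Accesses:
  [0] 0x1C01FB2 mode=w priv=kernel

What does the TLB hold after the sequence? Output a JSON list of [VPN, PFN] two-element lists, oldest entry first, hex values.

Walk each access:
#0 VA=0x1C01FB2 (w,kernel):
  lvl0: tbl 0x2B, slot 14 ⇒ 0x2D007 (P1/RW1/US1/PS0)
  lvl1: tbl 0x2D, slot 1 ⇒ 0x2E007 (P1/RW1/US1/PS0)
  ⇒ phys 0x2EFB2  [2 reads]

TLB: [["0x1C01", "0x2E"]]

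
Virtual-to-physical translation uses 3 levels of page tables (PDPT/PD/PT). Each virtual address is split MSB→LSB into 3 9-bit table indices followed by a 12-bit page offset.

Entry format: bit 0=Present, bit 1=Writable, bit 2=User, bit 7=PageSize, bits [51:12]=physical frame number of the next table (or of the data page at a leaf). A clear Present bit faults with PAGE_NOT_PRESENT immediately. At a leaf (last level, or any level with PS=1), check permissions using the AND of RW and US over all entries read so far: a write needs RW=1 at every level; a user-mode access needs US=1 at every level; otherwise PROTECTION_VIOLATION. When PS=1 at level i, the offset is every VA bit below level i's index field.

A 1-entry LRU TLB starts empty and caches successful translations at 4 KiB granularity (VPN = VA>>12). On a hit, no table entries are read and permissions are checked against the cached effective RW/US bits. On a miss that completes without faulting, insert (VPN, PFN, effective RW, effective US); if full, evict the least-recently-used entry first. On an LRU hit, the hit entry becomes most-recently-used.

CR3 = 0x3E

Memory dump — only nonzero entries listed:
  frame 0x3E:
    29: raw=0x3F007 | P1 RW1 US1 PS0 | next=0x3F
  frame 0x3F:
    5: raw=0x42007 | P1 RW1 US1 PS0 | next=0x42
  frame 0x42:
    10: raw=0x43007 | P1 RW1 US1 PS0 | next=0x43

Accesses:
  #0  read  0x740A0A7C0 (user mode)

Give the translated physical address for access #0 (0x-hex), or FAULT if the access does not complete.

Trace:
#0 VA=0x740A0A7C0 (r,user):
  lvl0: tbl 0x3E, slot 29 ⇒ 0x3F007 (P1/RW1/US1/PS0)
  lvl1: tbl 0x3F, slot 5 ⇒ 0x42007 (P1/RW1/US1/PS0)
  lvl2: tbl 0x42, slot 10 ⇒ 0x43007 (P1/RW1/US1/PS0)
  ✓ 0x437C0  — 3 lookups

Access #0 PA: 0x437C0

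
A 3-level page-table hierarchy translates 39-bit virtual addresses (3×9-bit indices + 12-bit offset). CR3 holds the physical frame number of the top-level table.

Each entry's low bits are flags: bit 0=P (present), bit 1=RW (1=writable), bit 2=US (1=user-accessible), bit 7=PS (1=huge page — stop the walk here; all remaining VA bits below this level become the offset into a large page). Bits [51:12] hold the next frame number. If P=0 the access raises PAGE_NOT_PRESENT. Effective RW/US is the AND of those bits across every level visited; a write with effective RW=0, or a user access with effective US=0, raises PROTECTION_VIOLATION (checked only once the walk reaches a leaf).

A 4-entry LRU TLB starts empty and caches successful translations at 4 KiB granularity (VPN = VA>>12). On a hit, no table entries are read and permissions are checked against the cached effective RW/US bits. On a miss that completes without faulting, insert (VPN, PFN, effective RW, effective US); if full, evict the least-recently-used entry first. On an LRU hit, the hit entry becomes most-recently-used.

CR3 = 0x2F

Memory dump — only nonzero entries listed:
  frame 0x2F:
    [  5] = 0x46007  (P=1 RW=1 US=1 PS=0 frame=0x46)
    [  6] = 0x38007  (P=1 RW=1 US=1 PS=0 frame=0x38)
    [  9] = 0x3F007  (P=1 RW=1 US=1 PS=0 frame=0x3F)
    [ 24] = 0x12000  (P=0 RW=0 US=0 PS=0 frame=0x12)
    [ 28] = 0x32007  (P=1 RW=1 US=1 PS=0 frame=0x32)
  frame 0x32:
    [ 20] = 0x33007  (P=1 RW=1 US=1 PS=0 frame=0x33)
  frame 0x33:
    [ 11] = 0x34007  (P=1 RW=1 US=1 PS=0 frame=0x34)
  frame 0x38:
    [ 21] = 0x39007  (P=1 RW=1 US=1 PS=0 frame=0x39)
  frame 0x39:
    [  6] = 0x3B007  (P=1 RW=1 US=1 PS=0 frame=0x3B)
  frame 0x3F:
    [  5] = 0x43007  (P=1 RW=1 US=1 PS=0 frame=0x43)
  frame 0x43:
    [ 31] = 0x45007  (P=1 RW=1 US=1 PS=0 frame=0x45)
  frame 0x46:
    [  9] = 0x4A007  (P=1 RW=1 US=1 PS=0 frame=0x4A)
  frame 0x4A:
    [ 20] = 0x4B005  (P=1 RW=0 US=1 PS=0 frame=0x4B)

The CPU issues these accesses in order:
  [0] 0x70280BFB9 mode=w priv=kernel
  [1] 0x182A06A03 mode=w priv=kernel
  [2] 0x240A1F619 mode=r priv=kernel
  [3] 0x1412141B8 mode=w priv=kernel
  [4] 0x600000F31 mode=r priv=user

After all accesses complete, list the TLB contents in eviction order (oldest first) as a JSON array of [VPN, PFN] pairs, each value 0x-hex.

Per-access translation:
#0 VA=0x70280BFB9 (w,kernel):
  L0: frame=0x2F idx=28 entry=0x32007 [P=1 RW=1 US=1 PS=0]
  L1: frame=0x32 idx=20 entry=0x33007 [P=1 RW=1 US=1 PS=0]
  L2: frame=0x33 idx=11 entry=0x34007 [P=1 RW=1 US=1 PS=0]
  ⇒ phys 0x34FB9  [3 reads]
#1 VA=0x182A06A03 (w,kernel):
  L0: frame=0x2F idx=6 entry=0x38007 [P=1 RW=1 US=1 PS=0]
  L1: frame=0x38 idx=21 entry=0x39007 [P=1 RW=1 US=1 PS=0]
  L2: frame=0x39 idx=6 entry=0x3B007 [P=1 RW=1 US=1 PS=0]
  ⇒ phys 0x3BA03  [3 reads]
#2 VA=0x240A1F619 (r,kernel):
  L0: frame=0x2F idx=9 entry=0x3F007 [P=1 RW=1 US=1 PS=0]
  L1: frame=0x3F idx=5 entry=0x43007 [P=1 RW=1 US=1 PS=0]
  L2: frame=0x43 idx=31 entry=0x45007 [P=1 RW=1 US=1 PS=0]
  ⇒ phys 0x45619  [3 reads]
#3 VA=0x1412141B8 (w,kernel):
  L0: frame=0x2F idx=5 entry=0x46007 [P=1 RW=1 US=1 PS=0]
  L1: frame=0x46 idx=9 entry=0x4A007 [P=1 RW=1 US=1 PS=0]
  L2: frame=0x4A idx=20 entry=0x4B005 [P=1 RW=0 US=1 PS=0]
  → PROTECTION_VIOLATION  (3 entries read)
#4 VA=0x600000F31 (r,user):
  L0: frame=0x2F idx=24 entry=0x12000 [P=0 RW=0 US=0 PS=0]
  → PAGE_NOT_PRESENT  (1 entries read)

TLB: [["0x70280B", "0x34"], ["0x182A06", "0x3B"], ["0x240A1F", "0x45"]]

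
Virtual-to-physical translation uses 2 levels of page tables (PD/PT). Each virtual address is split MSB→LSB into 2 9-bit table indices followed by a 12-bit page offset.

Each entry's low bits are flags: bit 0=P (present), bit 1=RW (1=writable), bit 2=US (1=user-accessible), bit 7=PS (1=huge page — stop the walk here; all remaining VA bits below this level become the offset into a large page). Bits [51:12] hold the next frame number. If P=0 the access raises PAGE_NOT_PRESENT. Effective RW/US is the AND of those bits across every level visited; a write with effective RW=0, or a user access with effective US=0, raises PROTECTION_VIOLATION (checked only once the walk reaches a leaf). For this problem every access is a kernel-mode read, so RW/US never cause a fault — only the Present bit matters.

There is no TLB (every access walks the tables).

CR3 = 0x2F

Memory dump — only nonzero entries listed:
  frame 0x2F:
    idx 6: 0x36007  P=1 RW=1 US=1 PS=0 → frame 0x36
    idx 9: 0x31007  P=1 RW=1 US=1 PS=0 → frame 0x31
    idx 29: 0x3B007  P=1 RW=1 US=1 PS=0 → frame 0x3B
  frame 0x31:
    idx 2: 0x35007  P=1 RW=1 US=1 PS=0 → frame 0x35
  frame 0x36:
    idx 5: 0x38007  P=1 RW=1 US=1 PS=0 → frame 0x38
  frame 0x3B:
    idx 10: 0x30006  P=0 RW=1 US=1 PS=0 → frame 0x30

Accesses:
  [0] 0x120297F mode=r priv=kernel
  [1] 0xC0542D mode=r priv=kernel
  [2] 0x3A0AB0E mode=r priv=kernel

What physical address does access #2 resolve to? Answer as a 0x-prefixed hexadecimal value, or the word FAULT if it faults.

Per-access translation:
#0 VA=0x120297F (r,kernel):
  L0: frame=0x2F idx=9 entry=0x31007 [P=1 RW=1 US=1 PS=0]
  L1: frame=0x31 idx=2 entry=0x35007 [P=1 RW=1 US=1 PS=0]
  ✓ 0x3597F  — 2 lookups
#1 VA=0xC0542D (r,kernel):
  L0: frame=0x2F idx=6 entry=0x36007 [P=1 RW=1 US=1 PS=0]
  L1: frame=0x36 idx=5 entry=0x38007 [P=1 RW=1 US=1 PS=0]
  ✓ 0x3842D  — 2 lookups
#2 VA=0x3A0AB0E (r,kernel):
  L0: frame=0x2F idx=29 entry=0x3B007 [P=1 RW=1 US=1 PS=0]
  L1: frame=0x3B idx=10 entry=0x30006 [P=0 RW=1 US=1 PS=0]
  ⇒ fault: PAGE_NOT_PRESENT  — 2 lookups

Access #2 PA: FAULT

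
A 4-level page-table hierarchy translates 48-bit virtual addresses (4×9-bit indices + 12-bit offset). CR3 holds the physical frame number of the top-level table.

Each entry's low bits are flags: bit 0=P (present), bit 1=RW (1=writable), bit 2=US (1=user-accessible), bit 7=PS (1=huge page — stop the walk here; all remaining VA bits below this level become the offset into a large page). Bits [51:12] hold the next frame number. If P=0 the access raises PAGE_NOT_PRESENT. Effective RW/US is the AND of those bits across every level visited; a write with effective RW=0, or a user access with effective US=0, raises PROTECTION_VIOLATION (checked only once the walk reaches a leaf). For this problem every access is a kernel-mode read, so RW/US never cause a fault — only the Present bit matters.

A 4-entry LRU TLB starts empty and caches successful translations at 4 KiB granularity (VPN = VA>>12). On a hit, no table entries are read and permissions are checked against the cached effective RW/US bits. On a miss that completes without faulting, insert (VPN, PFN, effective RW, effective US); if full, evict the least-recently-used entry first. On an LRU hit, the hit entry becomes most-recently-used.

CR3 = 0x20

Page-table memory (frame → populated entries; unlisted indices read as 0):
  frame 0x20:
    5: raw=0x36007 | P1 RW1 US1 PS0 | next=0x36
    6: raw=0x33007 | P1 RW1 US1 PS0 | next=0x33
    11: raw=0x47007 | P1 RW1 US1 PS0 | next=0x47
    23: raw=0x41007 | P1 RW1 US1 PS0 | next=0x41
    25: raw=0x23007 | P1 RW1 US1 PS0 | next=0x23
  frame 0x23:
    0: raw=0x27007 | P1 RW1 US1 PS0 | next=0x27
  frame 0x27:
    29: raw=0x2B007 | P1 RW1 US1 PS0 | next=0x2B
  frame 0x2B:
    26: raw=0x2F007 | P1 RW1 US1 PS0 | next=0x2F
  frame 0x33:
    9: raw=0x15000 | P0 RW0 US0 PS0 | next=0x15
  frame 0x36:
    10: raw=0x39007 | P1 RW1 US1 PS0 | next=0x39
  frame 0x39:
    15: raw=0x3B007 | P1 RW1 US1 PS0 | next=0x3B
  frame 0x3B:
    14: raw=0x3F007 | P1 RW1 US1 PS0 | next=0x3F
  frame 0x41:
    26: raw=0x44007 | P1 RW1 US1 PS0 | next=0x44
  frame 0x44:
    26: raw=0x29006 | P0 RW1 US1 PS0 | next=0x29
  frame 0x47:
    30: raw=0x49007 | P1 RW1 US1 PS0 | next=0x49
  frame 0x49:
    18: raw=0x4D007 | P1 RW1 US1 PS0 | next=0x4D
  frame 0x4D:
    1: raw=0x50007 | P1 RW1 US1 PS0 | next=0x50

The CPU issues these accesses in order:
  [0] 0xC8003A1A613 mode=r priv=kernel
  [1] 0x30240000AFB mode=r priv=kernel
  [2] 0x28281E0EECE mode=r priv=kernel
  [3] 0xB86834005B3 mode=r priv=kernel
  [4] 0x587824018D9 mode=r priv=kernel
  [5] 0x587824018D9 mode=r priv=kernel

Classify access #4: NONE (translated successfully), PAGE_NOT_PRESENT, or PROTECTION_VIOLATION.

Per-access translation:
#0 VA=0xC8003A1A613 (r,kernel):
  lvl0: tbl 0x20, slot 25 ⇒ 0x23007 (P1/RW1/US1/PS0)
  lvl1: tbl 0x23, slot 0 ⇒ 0x27007 (P1/RW1/US1/PS0)
  lvl2: tbl 0x27, slot 29 ⇒ 0x2B007 (P1/RW1/US1/PS0)
  lvl3: tbl 0x2B, slot 26 ⇒ 0x2F007 (P1/RW1/US1/PS0)
  ✓ 0x2F613  — 4 lookups
#1 VA=0x30240000AFB (r,kernel):
  lvl0: tbl 0x20, slot 6 ⇒ 0x33007 (P1/RW1/US1/PS0)
  lvl1: tbl 0x33, slot 9 ⇒ 0x15000 (P0/RW0/US0/PS0)
  ⇒ fault: PAGE_NOT_PRESENT  — 2 lookups
#2 VA=0x28281E0EECE (r,kernel):
  lvl0: tbl 0x20, slot 5 ⇒ 0x36007 (P1/RW1/US1/PS0)
  lvl1: tbl 0x36, slot 10 ⇒ 0x39007 (P1/RW1/US1/PS0)
  lvl2: tbl 0x39, slot 15 ⇒ 0x3B007 (P1/RW1/US1/PS0)
  lvl3: tbl 0x3B, slot 14 ⇒ 0x3F007 (P1/RW1/US1/PS0)
  ✓ 0x3FECE  — 4 lookups
#3 VA=0xB86834005B3 (r,kernel):
  lvl0: tbl 0x20, slot 23 ⇒ 0x41007 (P1/RW1/US1/PS0)
  lvl1: tbl 0x41, slot 26 ⇒ 0x44007 (P1/RW1/US1/PS0)
  lvl2: tbl 0x44, slot 26 ⇒ 0x29006 (P0/RW1/US1/PS0)
  ⇒ fault: PAGE_NOT_PRESENT  — 3 lookups
#4 VA=0x587824018D9 (r,kernel):
  lvl0: tbl 0x20, slot 11 ⇒ 0x47007 (P1/RW1/US1/PS0)
  lvl1: tbl 0x47, slot 30 ⇒ 0x49007 (P1/RW1/US1/PS0)
  lvl2: tbl 0x49, slot 18 ⇒ 0x4D007 (P1/RW1/US1/PS0)
  lvl3: tbl 0x4D, slot 1 ⇒ 0x50007 (P1/RW1/US1/PS0)
  ✓ 0x508D9  — 4 lookups
#5 VA=0x587824018D9 (r,kernel):
  TLB hit vpn=0x58782401 → PA=0x508D9

Access #4 fault: NONE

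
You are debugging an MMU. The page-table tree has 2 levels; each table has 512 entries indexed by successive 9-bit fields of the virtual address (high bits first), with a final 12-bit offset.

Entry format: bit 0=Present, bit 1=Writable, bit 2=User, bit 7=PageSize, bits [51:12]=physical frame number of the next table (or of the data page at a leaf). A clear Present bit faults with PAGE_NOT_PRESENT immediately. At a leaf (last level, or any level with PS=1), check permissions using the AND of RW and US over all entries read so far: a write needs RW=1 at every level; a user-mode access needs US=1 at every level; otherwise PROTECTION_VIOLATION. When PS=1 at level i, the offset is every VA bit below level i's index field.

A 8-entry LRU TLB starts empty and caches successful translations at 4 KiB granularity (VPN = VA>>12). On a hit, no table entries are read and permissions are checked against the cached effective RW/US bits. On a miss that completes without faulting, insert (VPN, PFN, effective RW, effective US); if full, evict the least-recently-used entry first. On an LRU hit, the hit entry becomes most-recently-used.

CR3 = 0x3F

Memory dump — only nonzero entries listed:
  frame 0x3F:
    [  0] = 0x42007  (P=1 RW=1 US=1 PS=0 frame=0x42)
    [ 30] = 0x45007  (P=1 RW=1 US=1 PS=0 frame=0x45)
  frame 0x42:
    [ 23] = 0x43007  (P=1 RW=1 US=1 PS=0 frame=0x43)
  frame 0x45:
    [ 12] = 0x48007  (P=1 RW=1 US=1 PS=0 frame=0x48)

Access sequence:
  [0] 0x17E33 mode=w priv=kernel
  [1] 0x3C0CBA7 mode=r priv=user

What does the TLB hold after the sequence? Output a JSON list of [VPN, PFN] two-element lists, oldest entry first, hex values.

Walk each access:
#0 VA=0x17E33 (w,kernel):
  [0] read 0x3F idx=0: raw=0x42007 flags P=1 W=1 U=1 S=0
  [1] read 0x42 idx=23: raw=0x43007 flags P=1 W=1 U=1 S=0
  ⇒ phys 0x43E33  [2 reads]
#1 VA=0x3C0CBA7 (r,user):
  [0] read 0x3F idx=30: raw=0x45007 flags P=1 W=1 U=1 S=0
  [1] read 0x45 idx=12: raw=0x48007 flags P=1 W=1 U=1 S=0
  ⇒ phys 0x48BA7  [2 reads]

TLB: [["0x17", "0x43"], ["0x3C0C", "0x48"]]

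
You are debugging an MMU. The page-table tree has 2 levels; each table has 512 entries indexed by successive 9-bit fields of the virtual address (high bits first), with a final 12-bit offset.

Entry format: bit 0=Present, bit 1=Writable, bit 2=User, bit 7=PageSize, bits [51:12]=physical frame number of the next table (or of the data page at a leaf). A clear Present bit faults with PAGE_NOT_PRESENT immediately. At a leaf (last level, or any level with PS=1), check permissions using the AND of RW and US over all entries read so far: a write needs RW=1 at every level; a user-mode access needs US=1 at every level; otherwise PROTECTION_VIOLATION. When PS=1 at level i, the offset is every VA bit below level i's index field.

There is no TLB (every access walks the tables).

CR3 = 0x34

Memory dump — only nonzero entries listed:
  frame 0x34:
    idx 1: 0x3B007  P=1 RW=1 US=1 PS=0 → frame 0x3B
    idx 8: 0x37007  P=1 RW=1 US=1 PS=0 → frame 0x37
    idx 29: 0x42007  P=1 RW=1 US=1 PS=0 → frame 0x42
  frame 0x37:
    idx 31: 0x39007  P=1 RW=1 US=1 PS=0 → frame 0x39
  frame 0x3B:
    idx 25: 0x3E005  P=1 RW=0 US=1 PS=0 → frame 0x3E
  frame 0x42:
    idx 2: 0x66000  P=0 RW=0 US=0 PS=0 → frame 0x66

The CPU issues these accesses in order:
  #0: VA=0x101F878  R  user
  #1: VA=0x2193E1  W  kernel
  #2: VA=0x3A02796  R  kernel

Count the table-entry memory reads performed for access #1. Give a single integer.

Per-access translation:
#0 VA=0x101F878 (r,user):
  L0 @0x34[8] → 0x37007  P=1,RW=1,US=1,PS=0
  L1 @0x37[31] → 0x39007  P=1,RW=1,US=1,PS=0
  ✓ 0x39878  — 2 lookups
#1 VA=0x2193E1 (w,kernel):
  L0 @0x34[1] → 0x3B007  P=1,RW=1,US=1,PS=0
  L1 @0x3B[25] → 0x3E005  P=1,RW=0,US=1,PS=0
  → PROTECTION_VIOLATION  (2 entries read)
#2 VA=0x3A02796 (r,kernel):
  L0 @0x34[29] → 0x42007  P=1,RW=1,US=1,PS=0
  L1 @0x42[2] → 0x66000  P=0,RW=0,US=0,PS=0
  → PAGE_NOT_PRESENT  (2 entries read)

Entries read for #1: 2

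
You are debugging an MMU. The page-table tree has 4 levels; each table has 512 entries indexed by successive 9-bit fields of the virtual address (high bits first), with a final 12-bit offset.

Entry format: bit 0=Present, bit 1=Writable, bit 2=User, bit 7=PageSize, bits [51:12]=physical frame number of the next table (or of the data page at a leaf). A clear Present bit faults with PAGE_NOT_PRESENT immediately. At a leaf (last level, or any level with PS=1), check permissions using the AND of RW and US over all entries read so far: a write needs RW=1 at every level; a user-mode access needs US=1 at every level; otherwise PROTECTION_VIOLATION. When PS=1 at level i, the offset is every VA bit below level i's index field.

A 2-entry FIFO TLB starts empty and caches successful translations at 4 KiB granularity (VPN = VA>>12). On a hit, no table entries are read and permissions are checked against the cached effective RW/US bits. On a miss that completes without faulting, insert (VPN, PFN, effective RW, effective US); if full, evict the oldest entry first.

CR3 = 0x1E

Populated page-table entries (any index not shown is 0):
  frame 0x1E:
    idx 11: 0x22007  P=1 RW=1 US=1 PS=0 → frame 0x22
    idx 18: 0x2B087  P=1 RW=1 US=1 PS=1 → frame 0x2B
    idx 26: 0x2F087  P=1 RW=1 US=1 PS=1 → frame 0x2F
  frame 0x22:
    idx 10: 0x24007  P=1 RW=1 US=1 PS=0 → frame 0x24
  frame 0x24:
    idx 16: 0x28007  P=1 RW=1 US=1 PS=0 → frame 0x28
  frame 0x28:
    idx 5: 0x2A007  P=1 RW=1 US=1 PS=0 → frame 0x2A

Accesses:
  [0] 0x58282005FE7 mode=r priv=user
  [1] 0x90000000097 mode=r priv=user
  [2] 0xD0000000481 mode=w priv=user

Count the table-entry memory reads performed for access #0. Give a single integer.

Walk each access:
#0 VA=0x58282005FE7 (r,user):
  [0] read 0x1E idx=11: raw=0x22007 flags P=1 W=1 U=1 S=0
  [1] read 0x22 idx=10: raw=0x24007 flags P=1 W=1 U=1 S=0
  [2] read 0x24 idx=16: raw=0x28007 flags P=1 W=1 U=1 S=0
  [3] read 0x28 idx=5: raw=0x2A007 flags P=1 W=1 U=1 S=0
  → PA=0x2AFE7  (4 entries read)
#1 VA=0x90000000097 (r,user):
  [0] read 0x1E idx=18: raw=0x2B087 flags P=1 W=1 U=1 S=1
  → PA=0x2B097 (huge @L0)  (1 entries read)
#2 VA=0xD0000000481 (w,user):
  [0] read 0x1E idx=26: raw=0x2F087 flags P=1 W=1 U=1 S=1
  → PA=0x2F481 (huge @L0)  (1 entries read)

Entries read for #0: 4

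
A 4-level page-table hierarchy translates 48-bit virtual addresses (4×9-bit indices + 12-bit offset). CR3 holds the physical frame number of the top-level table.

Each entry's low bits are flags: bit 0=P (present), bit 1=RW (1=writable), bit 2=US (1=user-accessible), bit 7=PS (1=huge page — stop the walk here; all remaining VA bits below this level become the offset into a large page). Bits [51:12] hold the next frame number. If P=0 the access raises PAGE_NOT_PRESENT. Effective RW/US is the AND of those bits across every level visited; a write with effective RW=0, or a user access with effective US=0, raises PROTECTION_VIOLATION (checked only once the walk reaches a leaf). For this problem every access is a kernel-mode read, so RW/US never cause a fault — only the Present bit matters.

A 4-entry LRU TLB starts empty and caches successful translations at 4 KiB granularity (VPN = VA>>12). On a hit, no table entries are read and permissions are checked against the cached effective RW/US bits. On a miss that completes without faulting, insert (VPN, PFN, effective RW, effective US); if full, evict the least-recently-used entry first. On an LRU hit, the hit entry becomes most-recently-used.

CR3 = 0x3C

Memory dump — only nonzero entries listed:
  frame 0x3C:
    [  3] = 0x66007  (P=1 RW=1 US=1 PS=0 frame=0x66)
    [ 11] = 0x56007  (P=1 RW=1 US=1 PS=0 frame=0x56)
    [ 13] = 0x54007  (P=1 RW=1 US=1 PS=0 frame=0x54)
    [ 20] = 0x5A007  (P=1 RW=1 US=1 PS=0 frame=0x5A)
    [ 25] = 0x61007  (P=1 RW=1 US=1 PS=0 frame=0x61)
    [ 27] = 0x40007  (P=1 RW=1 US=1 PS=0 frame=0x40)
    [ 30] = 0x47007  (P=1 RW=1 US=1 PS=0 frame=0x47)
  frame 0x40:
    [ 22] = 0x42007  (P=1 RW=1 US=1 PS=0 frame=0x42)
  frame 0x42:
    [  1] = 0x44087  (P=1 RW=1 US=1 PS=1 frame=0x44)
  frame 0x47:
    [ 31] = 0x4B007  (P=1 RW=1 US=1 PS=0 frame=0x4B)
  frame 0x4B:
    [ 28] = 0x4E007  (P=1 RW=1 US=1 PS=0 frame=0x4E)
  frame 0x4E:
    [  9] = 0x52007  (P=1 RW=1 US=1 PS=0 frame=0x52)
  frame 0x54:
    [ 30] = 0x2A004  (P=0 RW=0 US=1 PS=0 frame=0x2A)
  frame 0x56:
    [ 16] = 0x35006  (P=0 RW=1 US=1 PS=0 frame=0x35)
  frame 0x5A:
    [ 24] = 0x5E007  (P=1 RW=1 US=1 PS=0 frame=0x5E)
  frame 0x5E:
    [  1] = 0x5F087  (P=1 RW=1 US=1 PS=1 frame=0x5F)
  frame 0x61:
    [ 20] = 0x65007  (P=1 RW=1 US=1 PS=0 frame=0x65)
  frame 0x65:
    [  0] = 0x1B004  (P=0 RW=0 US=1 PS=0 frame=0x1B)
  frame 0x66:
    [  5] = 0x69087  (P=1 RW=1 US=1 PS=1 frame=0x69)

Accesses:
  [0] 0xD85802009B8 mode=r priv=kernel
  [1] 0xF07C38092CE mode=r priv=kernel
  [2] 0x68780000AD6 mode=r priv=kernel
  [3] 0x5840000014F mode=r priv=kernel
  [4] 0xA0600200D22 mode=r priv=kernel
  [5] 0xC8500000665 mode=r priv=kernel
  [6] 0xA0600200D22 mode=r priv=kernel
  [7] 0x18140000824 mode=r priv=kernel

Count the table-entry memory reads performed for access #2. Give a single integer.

Trace:
#0 VA=0xD85802009B8 (r,kernel):
  L0: frame=0x3C idx=27 entry=0x40007 [P=1 RW=1 US=1 PS=0]
  L1: frame=0x40 idx=22 entry=0x42007 [P=1 RW=1 US=1 PS=0]
  L2: frame=0x42 idx=1 entry=0x44087 [P=1 RW=1 US=1 PS=1]
  ⇒ phys 0x449B8 (huge @L2)  [3 reads]
#1 VA=0xF07C38092CE (r,kernel):
  L0: frame=0x3C idx=30 entry=0x47007 [P=1 RW=1 US=1 PS=0]
  L1: frame=0x47 idx=31 entry=0x4B007 [P=1 RW=1 US=1 PS=0]
  L2: frame=0x4B idx=28 entry=0x4E007 [P=1 RW=1 US=1 PS=0]
  L3: frame=0x4E idx=9 entry=0x52007 [P=1 RW=1 US=1 PS=0]
  ⇒ phys 0x522CE  [4 reads]
#2 VA=0x68780000AD6 (r,kernel):
  L0: frame=0x3C idx=13 entry=0x54007 [P=1 RW=1 US=1 PS=0]
  L1: frame=0x54 idx=30 entry=0x2A004 [P=0 RW=0 US=1 PS=0]
  ⇒ fault: PAGE_NOT_PRESENT  — 2 lookups
#3 VA=0x5840000014F (r,kernel):
  L0: frame=0x3C idx=11 entry=0x56007 [P=1 RW=1 US=1 PS=0]
  L1: frame=0x56 idx=16 entry=0x35006 [P=0 RW=1 US=1 PS=0]
  ⇒ fault: PAGE_NOT_PRESENT  — 2 lookups
#4 VA=0xA0600200D22 (r,kernel):
  L0: frame=0x3C idx=20 entry=0x5A007 [P=1 RW=1 US=1 PS=0]
  L1: frame=0x5A idx=24 entry=0x5E007 [P=1 RW=1 US=1 PS=0]
  L2: frame=0x5E idx=1 entry=0x5F087 [P=1 RW=1 US=1 PS=1]
  ⇒ phys 0x5FD22 (huge @L2)  [3 reads]
#5 VA=0xC8500000665 (r,kernel):
  L0: frame=0x3C idx=25 entry=0x61007 [P=1 RW=1 US=1 PS=0]
  L1: frame=0x61 idx=20 entry=0x65007 [P=1 RW=1 US=1 PS=0]
  L2: frame=0x65 idx=0 entry=0x1B004 [P=0 RW=0 US=1 PS=0]
  ⇒ fault: PAGE_NOT_PRESENT  — 3 lookups
#6 VA=0xA0600200D22 (r,kernel):
  TLB hit vpn=0xA0600200 → PA=0x5FD22
#7 VA=0x18140000824 (r,kernel):
  L0: frame=0x3C idx=3 entry=0x66007 [P=1 RW=1 US=1 PS=0]
  L1: frame=0x66 idx=5 entry=0x69087 [P=1 RW=1 US=1 PS=1]
  ⇒ phys 0x69824 (huge @L1)  [2 reads]

Entries read for #2: 2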